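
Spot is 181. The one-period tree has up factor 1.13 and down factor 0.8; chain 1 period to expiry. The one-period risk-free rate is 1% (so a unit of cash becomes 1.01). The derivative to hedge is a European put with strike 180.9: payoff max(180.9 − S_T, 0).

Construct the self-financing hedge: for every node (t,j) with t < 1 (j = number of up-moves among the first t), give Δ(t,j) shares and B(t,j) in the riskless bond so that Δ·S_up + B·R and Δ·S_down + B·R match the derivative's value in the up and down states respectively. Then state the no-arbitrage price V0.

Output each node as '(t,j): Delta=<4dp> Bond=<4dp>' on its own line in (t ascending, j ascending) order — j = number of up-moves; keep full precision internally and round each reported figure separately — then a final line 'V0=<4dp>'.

Risk-neutral probability p* = (R−d)/(u−d) = (1.01−0.8)/(1.13−0.8) = 0.6364.
Terminal values V(1,·): V(1,0)=36.1000, V(1,1)=0.0000
(0,0): S=181.0000. Δ = (V_up−V_dn)/(S_up−S_dn) = (0.0000−36.1000)/(204.5300−144.8000) = -0.6044. V = [p*·0.0000 + (1−p*)·36.1000]/1.01 = 12.9973. B = V − Δ·S = 122.3912.
Self-financing check: at every node Δ·S+B equals the discounted successor values.

(0,0): Delta=-0.6044 Bond=122.3912
V0=12.9973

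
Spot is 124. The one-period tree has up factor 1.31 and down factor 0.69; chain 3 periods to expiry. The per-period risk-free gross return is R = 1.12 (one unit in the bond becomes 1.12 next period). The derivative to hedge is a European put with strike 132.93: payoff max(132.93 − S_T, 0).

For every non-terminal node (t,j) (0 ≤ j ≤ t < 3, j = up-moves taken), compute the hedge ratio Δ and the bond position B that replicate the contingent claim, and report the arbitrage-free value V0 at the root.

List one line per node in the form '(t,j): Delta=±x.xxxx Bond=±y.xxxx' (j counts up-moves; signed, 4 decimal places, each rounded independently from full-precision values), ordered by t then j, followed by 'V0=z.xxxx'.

(0,0): Delta=-0.2807 Bond=44.4250
(1,0): Delta=-0.8377 Bond=97.4184
(1,1): Delta=-0.1510 Bond=28.6959
(2,0): Delta=-1.0000 Bond=118.6875
(2,1): Delta=-0.8000 Bond=104.8761
(2,2): Delta=0.0000 Bond=0.0000
V0=9.6204

Since d<R<u, set p* = (R−d)/(u−d) = 0.6935; price each node as the discounted p*-expectation of its children.
Terminal payoffs: V(3,0)=92.1949, V(3,1)=55.5923, V(3,2)=0.0000, V(3,3)=0.0000
Node (2,0) S=59.0364: V=(p*·55.5923+(1−p*)·92.1949)/1.12=59.6511; Δ=(55.5923−92.1949)/(77.3377−40.7351)=-1.0000; B=V−Δ·S=118.6875
Node (2,1) S=112.0836: V=(p*·0.0000+(1−p*)·55.5923)/1.12=15.2110; Δ=(0.0000−55.5923)/(146.8295−77.3377)=-0.8000; B=V−Δ·S=104.8761
Node (2,2) S=212.7964: V=(p*·0.0000+(1−p*)·0.0000)/1.12=0.0000; Δ=(0.0000−0.0000)/(278.7633−146.8295)=0.0000; B=V−Δ·S=0.0000
Node (1,0) S=85.5600: V=(p*·15.2110+(1−p*)·59.6511)/1.12=25.7409; Δ=(15.2110−59.6511)/(112.0836−59.0364)=-0.8377; B=V−Δ·S=97.4184
Node (1,1) S=162.4400: V=(p*·0.0000+(1−p*)·15.2110)/1.12=4.1620; Δ=(0.0000−15.2110)/(212.7964−112.0836)=-0.1510; B=V−Δ·S=28.6959
Node (0,0) S=124.0000: V=(p*·4.1620+(1−p*)·25.7409)/1.12=9.6204; Δ=(4.1620−25.7409)/(162.4400−85.5600)=-0.2807; B=V−Δ·S=44.4250
Root portfolio cost Δ·124+B reproduces V0=9.6204.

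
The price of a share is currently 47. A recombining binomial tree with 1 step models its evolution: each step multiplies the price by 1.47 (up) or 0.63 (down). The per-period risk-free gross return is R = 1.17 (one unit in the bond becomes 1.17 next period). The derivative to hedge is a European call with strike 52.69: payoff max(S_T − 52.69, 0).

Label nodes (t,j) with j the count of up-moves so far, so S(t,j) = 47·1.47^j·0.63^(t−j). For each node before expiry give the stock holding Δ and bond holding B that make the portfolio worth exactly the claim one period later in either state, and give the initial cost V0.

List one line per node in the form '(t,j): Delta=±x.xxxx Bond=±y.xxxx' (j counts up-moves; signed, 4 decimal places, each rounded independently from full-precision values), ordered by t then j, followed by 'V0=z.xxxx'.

Risk-neutral probability p* = (R−d)/(u−d) = (1.17−0.63)/(1.47−0.63) = 0.6429.
Payoff layer (t=1): V(1,0)=0.0000, V(1,1)=16.4000
  t=0,j=0: stock 47.0000 → up 69.0900 (V=16.4000), down 29.6100 (V=0.0000). Price 9.0110; hedge Δ=0.4154, bond B=-10.5128.
Check: Δ(0,0)·S0 + B(0,0) = 9.0110 = V0.

(0,0): Delta=0.4154 Bond=-10.5128
V0=9.0110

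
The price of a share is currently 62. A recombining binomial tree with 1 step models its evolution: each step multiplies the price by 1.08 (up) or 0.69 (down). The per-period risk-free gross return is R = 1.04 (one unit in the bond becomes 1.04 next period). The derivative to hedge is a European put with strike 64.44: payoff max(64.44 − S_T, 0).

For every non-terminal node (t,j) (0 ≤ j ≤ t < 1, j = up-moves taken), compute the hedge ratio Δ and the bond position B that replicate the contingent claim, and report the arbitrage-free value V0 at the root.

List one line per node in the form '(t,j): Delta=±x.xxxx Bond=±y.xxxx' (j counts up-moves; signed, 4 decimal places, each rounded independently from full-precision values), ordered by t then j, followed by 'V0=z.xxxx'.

(0,0): Delta=-0.8958 Bond=57.6746
V0=2.1361

Risk-neutral probability p* = (R−d)/(u−d) = (1.04−0.69)/(1.08−0.69) = 0.8974.
Terminal values V(1,·): V(1,0)=21.6600, V(1,1)=0.0000
  t=0,j=0: stock 62.0000 → up 66.9600 (V=0.0000), down 42.7800 (V=21.6600). Price 2.1361; hedge Δ=-0.8958, bond B=57.6746.
Root portfolio cost Δ·62+B reproduces V0=2.1361.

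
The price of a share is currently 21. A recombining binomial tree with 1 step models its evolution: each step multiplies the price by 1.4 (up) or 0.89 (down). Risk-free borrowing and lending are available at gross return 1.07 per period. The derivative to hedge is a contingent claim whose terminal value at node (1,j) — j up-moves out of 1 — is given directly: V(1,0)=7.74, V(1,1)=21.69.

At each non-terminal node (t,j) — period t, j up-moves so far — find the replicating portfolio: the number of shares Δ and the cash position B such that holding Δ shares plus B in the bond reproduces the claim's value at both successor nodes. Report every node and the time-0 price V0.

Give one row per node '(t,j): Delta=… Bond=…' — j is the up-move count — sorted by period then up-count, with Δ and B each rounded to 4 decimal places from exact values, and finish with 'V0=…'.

Under the risk-neutral measure, an up-move has probability p* = (R−d)/(u−d) = 0.3529 and values discount at R = 1.07.
Terminal payoffs: V(1,0)=7.7400, V(1,1)=21.6900
(0,0): S=21.0000. Δ = (V_up−V_dn)/(S_up−S_dn) = (21.6900−7.7400)/(29.4000−18.6900) = 1.3025. V = [p*·21.6900 + (1−p*)·7.7400]/1.07 = 11.8351. B = V − Δ·S = -15.5179.
Each (Δ,B) replicates both successor values, so the strategy is self-financing and V0 is arbitrage-free.

(0,0): Delta=1.3025 Bond=-15.5179
V0=11.8351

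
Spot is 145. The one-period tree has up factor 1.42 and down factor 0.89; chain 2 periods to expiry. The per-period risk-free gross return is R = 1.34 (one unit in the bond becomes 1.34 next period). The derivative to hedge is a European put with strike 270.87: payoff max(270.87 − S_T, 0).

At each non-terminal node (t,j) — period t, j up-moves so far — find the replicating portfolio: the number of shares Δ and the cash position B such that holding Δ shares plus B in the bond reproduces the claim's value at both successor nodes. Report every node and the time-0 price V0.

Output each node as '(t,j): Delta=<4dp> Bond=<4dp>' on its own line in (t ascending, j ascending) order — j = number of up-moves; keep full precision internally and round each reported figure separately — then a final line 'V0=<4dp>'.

Risk-neutral probability p* = (R−d)/(u−d) = (1.34−0.89)/(1.42−0.89) = 0.8491.
Payoff layer (t=2): V(2,0)=156.0155, V(2,1)=87.6190, V(2,2)=0.0000
Node (1,0) S=129.0500: V=(p*·87.6190+(1−p*)·156.0155)/1.34=73.0918; Δ=(87.6190−156.0155)/(183.2510−114.8545)=-1.0000; B=V−Δ·S=202.1418
Node (1,1) S=205.9000: V=(p*·0.0000+(1−p*)·87.6190)/1.34=9.8698; Δ=(0.0000−87.6190)/(292.3780−183.2510)=-0.8029; B=V−Δ·S=175.1887
Node (0,0) S=145.0000: V=(p*·9.8698+(1−p*)·73.0918)/1.34=14.4871; Δ=(9.8698−73.0918)/(205.9000−129.0500)=-0.8227; B=V−Δ·S=133.7739
Root portfolio cost Δ·145+B reproduces V0=14.4871.

(0,0): Delta=-0.8227 Bond=133.7739
(1,0): Delta=-1.0000 Bond=202.1418
(1,1): Delta=-0.8029 Bond=175.1887
V0=14.4871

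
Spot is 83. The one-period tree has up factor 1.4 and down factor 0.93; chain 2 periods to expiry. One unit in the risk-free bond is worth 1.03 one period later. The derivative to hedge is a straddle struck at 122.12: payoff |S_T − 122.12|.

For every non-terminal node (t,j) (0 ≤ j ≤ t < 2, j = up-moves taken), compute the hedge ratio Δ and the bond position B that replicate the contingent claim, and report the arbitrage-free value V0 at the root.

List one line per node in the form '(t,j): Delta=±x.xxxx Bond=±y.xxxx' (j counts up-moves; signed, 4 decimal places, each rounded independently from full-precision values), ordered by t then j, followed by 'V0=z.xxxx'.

Under the risk-neutral measure, an up-move has probability p* = (R−d)/(u−d) = 0.2128 and values discount at R = 1.03.
Terminal values V(2,·): V(2,0)=50.3333, V(2,1)=14.0540, V(2,2)=40.5600
(1,0): S=77.1900. Δ = (V_up−V_dn)/(S_up−S_dn) = (14.0540−50.3333)/(108.0660−71.7867) = -1.0000. V = [p*·14.0540 + (1−p*)·50.3333]/1.03 = 41.3731. B = V − Δ·S = 118.5631.
(1,1): S=116.2000. Δ = (V_up−V_dn)/(S_up−S_dn) = (40.5600−14.0540)/(162.6800−108.0660) = 0.4853. V = [p*·40.5600 + (1−p*)·14.0540]/1.03 = 19.1200. B = V − Δ·S = -37.2758.
(0,0): S=83.0000. Δ = (V_up−V_dn)/(S_up−S_dn) = (19.1200−41.3731)/(116.2000−77.1900) = -0.5704. V = [p*·19.1200 + (1−p*)·41.3731]/1.03 = 35.5713. B = V − Δ·S = 82.9183.
Root portfolio cost Δ·83+B reproduces V0=35.5713.

(0,0): Delta=-0.5704 Bond=82.9183
(1,0): Delta=-1.0000 Bond=118.5631
(1,1): Delta=0.4853 Bond=-37.2758
V0=35.5713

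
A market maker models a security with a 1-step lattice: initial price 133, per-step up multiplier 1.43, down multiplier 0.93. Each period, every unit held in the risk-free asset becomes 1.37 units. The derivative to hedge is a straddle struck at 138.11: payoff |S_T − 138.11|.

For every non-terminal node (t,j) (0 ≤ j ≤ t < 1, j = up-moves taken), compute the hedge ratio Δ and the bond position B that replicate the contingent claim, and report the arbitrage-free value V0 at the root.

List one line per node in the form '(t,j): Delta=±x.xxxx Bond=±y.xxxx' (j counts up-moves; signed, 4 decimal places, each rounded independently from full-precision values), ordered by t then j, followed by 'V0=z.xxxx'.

Risk-neutral probability p* = (R−d)/(u−d) = (1.37−0.93)/(1.43−0.93) = 0.8800.
Payoff layer (t=1): V(1,0)=14.4200, V(1,1)=52.0800
Node (0,0) S=133.0000: V=(p*·52.0800+(1−p*)·14.4200)/1.37=34.7159; Δ=(52.0800−14.4200)/(190.1900−123.6900)=0.5663; B=V−Δ·S=-40.6041
Check: Δ(0,0)·S0 + B(0,0) = 34.7159 = V0.

(0,0): Delta=0.5663 Bond=-40.6041
V0=34.7159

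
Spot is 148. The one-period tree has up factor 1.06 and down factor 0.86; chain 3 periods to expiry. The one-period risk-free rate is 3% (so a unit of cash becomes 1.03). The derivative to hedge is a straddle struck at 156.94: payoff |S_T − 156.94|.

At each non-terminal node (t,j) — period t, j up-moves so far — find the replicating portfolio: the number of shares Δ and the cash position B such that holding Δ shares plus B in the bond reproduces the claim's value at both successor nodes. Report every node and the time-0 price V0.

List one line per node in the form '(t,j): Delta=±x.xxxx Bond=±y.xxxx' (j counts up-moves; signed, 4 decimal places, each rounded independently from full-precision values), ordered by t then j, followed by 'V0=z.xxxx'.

The replicating-portfolio and risk-neutral prices coincide; use p* = (1.03−0.86)/(1.06−0.86) = 0.8500 for the latter.
Terminal payoffs: V(3,0)=62.8037, V(3,1)=40.9116, V(3,2)=13.9282, V(3,3)=19.3304
Node (2,0) S=109.4608: V=(p*·40.9116+(1−p*)·62.8037)/1.03=42.9081; Δ=(40.9116−62.8037)/(116.0284−94.1363)=-1.0000; B=V−Δ·S=152.3689
Node (2,1) S=134.9168: V=(p*·13.9282+(1−p*)·40.9116)/1.03=17.4521; Δ=(13.9282−40.9116)/(143.0118−116.0284)=-1.0000; B=V−Δ·S=152.3689
Node (2,2) S=166.2928: V=(p*·19.3304+(1−p*)·13.9282)/1.03=17.9806; Δ=(19.3304−13.9282)/(176.2704−143.0118)=0.1624; B=V−Δ·S=-9.0303
Node (1,0) S=127.2800: V=(p*·17.4521+(1−p*)·42.9081)/1.03=20.6510; Δ=(17.4521−42.9081)/(134.9168−109.4608)=-1.0000; B=V−Δ·S=147.9310
Node (1,1) S=156.8800: V=(p*·17.9806+(1−p*)·17.4521)/1.03=17.3800; Δ=(17.9806−17.4521)/(166.2928−134.9168)=0.0168; B=V−Δ·S=14.7375
Node (0,0) S=148.0000: V=(p*·17.3800+(1−p*)·20.6510)/1.03=17.3501; Δ=(17.3800−20.6510)/(156.8800−127.2800)=-0.1105; B=V−Δ·S=33.7054
The time-0 hedge costs 17.3501, which is the no-arbitrage price.

(0,0): Delta=-0.1105 Bond=33.7054
(1,0): Delta=-1.0000 Bond=147.9310
(1,1): Delta=0.0168 Bond=14.7375
(2,0): Delta=-1.0000 Bond=152.3689
(2,1): Delta=-1.0000 Bond=152.3689
(2,2): Delta=0.1624 Bond=-9.0303
V0=17.3501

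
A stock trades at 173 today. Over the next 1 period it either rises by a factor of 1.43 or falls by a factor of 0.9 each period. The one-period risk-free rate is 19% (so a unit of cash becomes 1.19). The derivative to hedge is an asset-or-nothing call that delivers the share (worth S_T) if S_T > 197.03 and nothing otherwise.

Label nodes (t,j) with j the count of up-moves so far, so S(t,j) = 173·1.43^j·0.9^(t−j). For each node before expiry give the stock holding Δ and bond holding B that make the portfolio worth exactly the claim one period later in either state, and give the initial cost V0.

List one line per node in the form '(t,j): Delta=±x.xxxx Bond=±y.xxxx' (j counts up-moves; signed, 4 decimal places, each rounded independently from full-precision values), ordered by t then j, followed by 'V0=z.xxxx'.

Risk-neutral probability p* = (R−d)/(u−d) = (1.19−0.9)/(1.43−0.9) = 0.5472.
At expiry t=1: V(1,0)=0.0000, V(1,1)=247.3900
Node (0,0) S=173.0000: V=(p*·247.3900+(1−p*)·0.0000)/1.19=113.7515; Δ=(247.3900−0.0000)/(247.3900−155.7000)=2.6981; B=V−Δ·S=-353.0220
Check: Δ(0,0)·S0 + B(0,0) = 113.7515 = V0.

(0,0): Delta=2.6981 Bond=-353.0220
V0=113.7515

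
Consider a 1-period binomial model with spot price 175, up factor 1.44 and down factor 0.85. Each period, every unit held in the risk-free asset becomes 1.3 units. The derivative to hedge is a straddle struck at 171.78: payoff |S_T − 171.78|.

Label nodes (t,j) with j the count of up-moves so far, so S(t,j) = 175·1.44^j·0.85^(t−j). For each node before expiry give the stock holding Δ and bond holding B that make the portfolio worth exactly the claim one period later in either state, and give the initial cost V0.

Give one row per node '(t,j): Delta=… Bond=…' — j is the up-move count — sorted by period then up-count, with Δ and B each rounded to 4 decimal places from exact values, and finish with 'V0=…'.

Under the risk-neutral measure, an up-move has probability p* = (R−d)/(u−d) = 0.7627 and values discount at R = 1.3.
Terminal values V(1,·): V(1,0)=23.0300, V(1,1)=80.2200
  t=0,j=0: stock 175.0000 → up 252.0000 (V=80.2200), down 148.7500 (V=23.0300). Price 51.2688; hedge Δ=0.5539, bond B=-45.6634.
Self-financing check: at every node Δ·S+B equals the discounted successor values.

(0,0): Delta=0.5539 Bond=-45.6634
V0=51.2688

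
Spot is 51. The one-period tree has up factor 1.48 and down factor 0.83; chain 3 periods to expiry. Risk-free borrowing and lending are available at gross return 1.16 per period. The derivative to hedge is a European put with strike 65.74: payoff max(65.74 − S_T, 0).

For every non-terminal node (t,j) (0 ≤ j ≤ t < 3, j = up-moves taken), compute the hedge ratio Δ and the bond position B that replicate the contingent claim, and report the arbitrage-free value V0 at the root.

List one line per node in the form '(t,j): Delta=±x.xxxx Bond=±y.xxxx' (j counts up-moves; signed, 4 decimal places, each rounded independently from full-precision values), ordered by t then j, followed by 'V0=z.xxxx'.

(0,0): Delta=-0.2781 Bond=20.2281
(1,0): Delta=-0.5708 Bond=35.8573
(1,1): Delta=-0.1189 Bond=11.4476
(2,0): Delta=-1.0000 Bond=56.6724
(2,1): Delta=-0.3375 Bond=26.9733
(2,2): Delta=0.0000 Bond=0.0000
V0=6.0461

Under the risk-neutral measure, an up-move has probability p* = (R−d)/(u−d) = 0.5077 and values discount at R = 1.16.
Terminal payoffs: V(3,0)=36.5789, V(3,1)=13.7418, V(3,2)=0.0000, V(3,3)=0.0000
Node (2,0) S=35.1339: V=(p*·13.7418+(1−p*)·36.5789)/1.16=21.5385; Δ=(13.7418−36.5789)/(51.9982−29.1611)=-1.0000; B=V−Δ·S=56.6724
Node (2,1) S=62.6484: V=(p*·0.0000+(1−p*)·13.7418)/1.16=5.8321; Δ=(0.0000−13.7418)/(92.7196−51.9982)=-0.3375; B=V−Δ·S=26.9733
Node (2,2) S=111.7104: V=(p*·0.0000+(1−p*)·0.0000)/1.16=0.0000; Δ=(0.0000−0.0000)/(165.3314−92.7196)=0.0000; B=V−Δ·S=0.0000
Node (1,0) S=42.3300: V=(p*·5.8321+(1−p*)·21.5385)/1.16=11.6935; Δ=(5.8321−21.5385)/(62.6484−35.1339)=-0.5708; B=V−Δ·S=35.8573
Node (1,1) S=75.4800: V=(p*·0.0000+(1−p*)·5.8321)/1.16=2.4752; Δ=(0.0000−5.8321)/(111.7104−62.6484)=-0.1189; B=V−Δ·S=11.4476
Node (0,0) S=51.0000: V=(p*·2.4752+(1−p*)·11.6935)/1.16=6.0461; Δ=(2.4752−11.6935)/(75.4800−42.3300)=-0.2781; B=V−Δ·S=20.2281
Self-financing check: at every node Δ·S+B equals the discounted successor values.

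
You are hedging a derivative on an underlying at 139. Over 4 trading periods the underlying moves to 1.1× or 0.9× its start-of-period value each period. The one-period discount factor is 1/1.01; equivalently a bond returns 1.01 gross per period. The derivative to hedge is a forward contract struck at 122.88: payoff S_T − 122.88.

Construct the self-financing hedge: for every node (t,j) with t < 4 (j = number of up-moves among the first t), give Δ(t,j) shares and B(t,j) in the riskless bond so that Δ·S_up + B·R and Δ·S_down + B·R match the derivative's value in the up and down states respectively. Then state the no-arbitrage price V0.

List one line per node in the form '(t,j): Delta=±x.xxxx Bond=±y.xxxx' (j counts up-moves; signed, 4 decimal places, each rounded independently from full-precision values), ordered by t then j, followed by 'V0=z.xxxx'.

No-arbitrage ⇒ martingale measure with p* = (R−d)/(u−d) = 0.5500.
Terminal payoffs: V(4,0)=-31.6821, V(4,1)=-11.4159, V(4,2)=13.3539, V(4,3)=43.6281, V(4,4)=80.6299
(3,0): S=101.3310. Δ = (V_up−V_dn)/(S_up−S_dn) = (-11.4159−-31.6821)/(111.4641−91.1979) = 1.0000. V = [p*·-11.4159 + (1−p*)·-31.6821]/1.01 = -20.3324. B = V − Δ·S = -121.6634.
(3,1): S=123.8490. Δ = (V_up−V_dn)/(S_up−S_dn) = (13.3539−-11.4159)/(136.2339−111.4641) = 1.0000. V = [p*·13.3539 + (1−p*)·-11.4159]/1.01 = 2.1856. B = V − Δ·S = -121.6634.
(3,2): S=151.3710. Δ = (V_up−V_dn)/(S_up−S_dn) = (43.6281−13.3539)/(166.5081−136.2339) = 1.0000. V = [p*·43.6281 + (1−p*)·13.3539]/1.01 = 29.7076. B = V − Δ·S = -121.6634.
(3,3): S=185.0090. Δ = (V_up−V_dn)/(S_up−S_dn) = (80.6299−43.6281)/(203.5099−166.5081) = 1.0000. V = [p*·80.6299 + (1−p*)·43.6281]/1.01 = 63.3456. B = V − Δ·S = -121.6634.
(2,0): S=112.5900. Δ = (V_up−V_dn)/(S_up−S_dn) = (2.1856−-20.3324)/(123.8490−101.3310) = 1.0000. V = [p*·2.1856 + (1−p*)·-20.3324]/1.01 = -7.8688. B = V − Δ·S = -120.4588.
(2,1): S=137.6100. Δ = (V_up−V_dn)/(S_up−S_dn) = (29.7076−2.1856)/(151.3710−123.8490) = 1.0000. V = [p*·29.7076 + (1−p*)·2.1856]/1.01 = 17.1512. B = V − Δ·S = -120.4588.
(2,2): S=168.1900. Δ = (V_up−V_dn)/(S_up−S_dn) = (63.3456−29.7076)/(185.0090−151.3710) = 1.0000. V = [p*·63.3456 + (1−p*)·29.7076]/1.01 = 47.7312. B = V − Δ·S = -120.4588.
(1,0): S=125.1000. Δ = (V_up−V_dn)/(S_up−S_dn) = (17.1512−-7.8688)/(137.6100−112.5900) = 1.0000. V = [p*·17.1512 + (1−p*)·-7.8688]/1.01 = 5.8339. B = V − Δ·S = -119.2661.
(1,1): S=152.9000. Δ = (V_up−V_dn)/(S_up−S_dn) = (47.7312−17.1512)/(168.1900−137.6100) = 1.0000. V = [p*·47.7312 + (1−p*)·17.1512]/1.01 = 33.6339. B = V − Δ·S = -119.2661.
(0,0): S=139.0000. Δ = (V_up−V_dn)/(S_up−S_dn) = (33.6339−5.8339)/(152.9000−125.1000) = 1.0000. V = [p*·33.6339 + (1−p*)·5.8339]/1.01 = 20.9147. B = V − Δ·S = -118.0853.
Self-financing check: at every node Δ·S+B equals the discounted successor values.

(0,0): Delta=1.0000 Bond=-118.0853
(1,0): Delta=1.0000 Bond=-119.2661
(1,1): Delta=1.0000 Bond=-119.2661
(2,0): Delta=1.0000 Bond=-120.4588
(2,1): Delta=1.0000 Bond=-120.4588
(2,2): Delta=1.0000 Bond=-120.4588
(3,0): Delta=1.0000 Bond=-121.6634
(3,1): Delta=1.0000 Bond=-121.6634
(3,2): Delta=1.0000 Bond=-121.6634
(3,3): Delta=1.0000 Bond=-121.6634
V0=20.9147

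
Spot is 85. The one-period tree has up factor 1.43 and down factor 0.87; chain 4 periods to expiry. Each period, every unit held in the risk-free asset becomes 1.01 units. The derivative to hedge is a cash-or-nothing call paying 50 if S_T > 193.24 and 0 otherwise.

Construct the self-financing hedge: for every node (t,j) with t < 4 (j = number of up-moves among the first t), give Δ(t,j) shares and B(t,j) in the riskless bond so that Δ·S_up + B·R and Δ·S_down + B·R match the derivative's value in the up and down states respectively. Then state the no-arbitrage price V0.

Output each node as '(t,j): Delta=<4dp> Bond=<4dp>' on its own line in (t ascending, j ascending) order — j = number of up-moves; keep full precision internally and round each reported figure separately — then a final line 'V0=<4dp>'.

(0,0): Delta=0.1434 Bond=-9.7466
(1,0): Delta=0.0740 Bond=-4.7121
(1,1): Delta=0.2700 Bond=-25.2397
(2,0): Delta=0.0000 Bond=0.0000
(2,1): Delta=0.2090 Bond=-19.0370
(2,2): Delta=0.3814 Bond=-44.8573
(3,0): Delta=0.0000 Bond=0.0000
(3,1): Delta=0.0000 Bond=0.0000
(3,2): Delta=0.5904 Bond=-76.9095
(3,3): Delta=0.0000 Bond=49.5050
V0=2.4400

No-arbitrage ⇒ martingale measure with p* = (R−d)/(u−d) = 0.2500.
Terminal payoffs: V(4,0)=0.0000, V(4,1)=0.0000, V(4,2)=0.0000, V(4,3)=50.0000, V(4,4)=50.0000
  t=3,j=0: stock 55.9728 → up 80.0410 (V=0.0000), down 48.6963 (V=0.0000). Price 0.0000; hedge Δ=0.0000, bond B=0.0000.
  t=3,j=1: stock 92.0012 → up 131.5617 (V=0.0000), down 80.0410 (V=0.0000). Price 0.0000; hedge Δ=0.0000, bond B=0.0000.
  t=3,j=2: stock 151.2204 → up 216.2451 (V=50.0000), down 131.5617 (V=0.0000). Price 12.3762; hedge Δ=0.5904, bond B=-76.9095.
  t=3,j=3: stock 248.5576 → up 355.4374 (V=50.0000), down 216.2451 (V=50.0000). Price 49.5050; hedge Δ=0.0000, bond B=49.5050.
  t=2,j=0: stock 64.3365 → up 92.0012 (V=0.0000), down 55.9728 (V=0.0000). Price 0.0000; hedge Δ=0.0000, bond B=0.0000.
  t=2,j=1: stock 105.7485 → up 151.2204 (V=12.3762), down 92.0012 (V=0.0000). Price 3.0634; hedge Δ=0.2090, bond B=-19.0370.
  t=2,j=2: stock 173.8165 → up 248.5576 (V=49.5050), down 151.2204 (V=12.3762). Price 21.4440; hedge Δ=0.3814, bond B=-44.8573.
  t=1,j=0: stock 73.9500 → up 105.7485 (V=3.0634), down 64.3365 (V=0.0000). Price 0.7583; hedge Δ=0.0740, bond B=-4.7121.
  t=1,j=1: stock 121.5500 → up 173.8165 (V=21.4440), down 105.7485 (V=3.0634). Price 7.5827; hedge Δ=0.2700, bond B=-25.2397.
  t=0,j=0: stock 85.0000 → up 121.5500 (V=7.5827), down 73.9500 (V=0.7583). Price 2.4400; hedge Δ=0.1434, bond B=-9.7466.
The time-0 hedge costs 2.4400, which is the no-arbitrage price.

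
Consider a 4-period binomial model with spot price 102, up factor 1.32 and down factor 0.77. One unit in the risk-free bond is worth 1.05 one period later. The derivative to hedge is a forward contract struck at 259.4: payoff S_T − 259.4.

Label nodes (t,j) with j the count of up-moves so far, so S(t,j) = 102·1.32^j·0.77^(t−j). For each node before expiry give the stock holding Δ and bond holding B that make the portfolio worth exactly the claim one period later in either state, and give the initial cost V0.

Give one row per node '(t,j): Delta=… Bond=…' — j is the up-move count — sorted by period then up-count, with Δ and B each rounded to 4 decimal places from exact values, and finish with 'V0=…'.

(0,0): Delta=1.0000 Bond=-213.4090
(1,0): Delta=1.0000 Bond=-224.0795
(1,1): Delta=1.0000 Bond=-224.0795
(2,0): Delta=1.0000 Bond=-235.2834
(2,1): Delta=1.0000 Bond=-235.2834
(2,2): Delta=1.0000 Bond=-235.2834
(3,0): Delta=1.0000 Bond=-247.0476
(3,1): Delta=1.0000 Bond=-247.0476
(3,2): Delta=1.0000 Bond=-247.0476
(3,3): Delta=1.0000 Bond=-247.0476
V0=-111.4090

Risk-neutral probability p* = (R−d)/(u−d) = (1.05−0.77)/(1.32−0.77) = 0.5091.
Payoff layer (t=4): V(4,0)=-223.5439, V(4,1)=-197.9324, V(4,2)=-154.0270, V(4,3)=-78.7605, V(4,4)=50.2677
(3,0): S=46.5664. Δ = (V_up−V_dn)/(S_up−S_dn) = (-197.9324−-223.5439)/(61.4676−35.8561) = 1.0000. V = [p*·-197.9324 + (1−p*)·-223.5439]/1.05 = -200.4813. B = V − Δ·S = -247.0476.
(3,1): S=79.8281. Δ = (V_up−V_dn)/(S_up−S_dn) = (-154.0270−-197.9324)/(105.3730−61.4676) = 1.0000. V = [p*·-154.0270 + (1−p*)·-197.9324]/1.05 = -167.2196. B = V − Δ·S = -247.0476.
(3,2): S=136.8481. Δ = (V_up−V_dn)/(S_up−S_dn) = (-78.7605−-154.0270)/(180.6395−105.3730) = 1.0000. V = [p*·-78.7605 + (1−p*)·-154.0270]/1.05 = -110.1995. B = V − Δ·S = -247.0476.
(3,3): S=234.5967. Δ = (V_up−V_dn)/(S_up−S_dn) = (50.2677−-78.7605)/(309.6677−180.6395) = 1.0000. V = [p*·50.2677 + (1−p*)·-78.7605]/1.05 = -12.4509. B = V − Δ·S = -247.0476.
(2,0): S=60.4758. Δ = (V_up−V_dn)/(S_up−S_dn) = (-167.2196−-200.4813)/(79.8281−46.5664) = 1.0000. V = [p*·-167.2196 + (1−p*)·-200.4813]/1.05 = -174.8076. B = V − Δ·S = -235.2834.
(2,1): S=103.6728. Δ = (V_up−V_dn)/(S_up−S_dn) = (-110.1995−-167.2196)/(136.8481−79.8281) = 1.0000. V = [p*·-110.1995 + (1−p*)·-167.2196]/1.05 = -131.6106. B = V − Δ·S = -235.2834.
(2,2): S=177.7248. Δ = (V_up−V_dn)/(S_up−S_dn) = (-12.4509−-110.1995)/(234.5967−136.8481) = 1.0000. V = [p*·-12.4509 + (1−p*)·-110.1995]/1.05 = -57.5586. B = V − Δ·S = -235.2834.
(1,0): S=78.5400. Δ = (V_up−V_dn)/(S_up−S_dn) = (-131.6106−-174.8076)/(103.6728−60.4758) = 1.0000. V = [p*·-131.6106 + (1−p*)·-174.8076]/1.05 = -145.5395. B = V − Δ·S = -224.0795.
(1,1): S=134.6400. Δ = (V_up−V_dn)/(S_up−S_dn) = (-57.5586−-131.6106)/(177.7248−103.6728) = 1.0000. V = [p*·-57.5586 + (1−p*)·-131.6106]/1.05 = -89.4395. B = V − Δ·S = -224.0795.
(0,0): S=102.0000. Δ = (V_up−V_dn)/(S_up−S_dn) = (-89.4395−-145.5395)/(134.6400−78.5400) = 1.0000. V = [p*·-89.4395 + (1−p*)·-145.5395]/1.05 = -111.4090. B = V − Δ·S = -213.4090.
Check: Δ(0,0)·S0 + B(0,0) = -111.4090 = V0.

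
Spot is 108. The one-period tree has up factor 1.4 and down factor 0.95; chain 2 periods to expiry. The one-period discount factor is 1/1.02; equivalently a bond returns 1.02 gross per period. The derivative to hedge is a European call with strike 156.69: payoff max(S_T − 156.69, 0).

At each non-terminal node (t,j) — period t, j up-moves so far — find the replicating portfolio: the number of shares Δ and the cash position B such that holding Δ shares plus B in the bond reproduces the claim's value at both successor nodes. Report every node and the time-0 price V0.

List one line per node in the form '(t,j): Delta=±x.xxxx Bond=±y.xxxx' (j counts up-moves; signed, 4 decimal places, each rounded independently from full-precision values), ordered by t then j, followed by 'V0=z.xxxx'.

(0,0): Delta=0.1726 Bond=-17.3572
(1,0): Delta=0.0000 Bond=0.0000
(1,1): Delta=0.8082 Bond=-113.8137
V0=1.2790

Risk-neutral probability p* = (R−d)/(u−d) = (1.02−0.95)/(1.4−0.95) = 0.1556.
Payoff layer (t=2): V(2,0)=0.0000, V(2,1)=0.0000, V(2,2)=54.9900
  t=1,j=0: stock 102.6000 → up 143.6400 (V=0.0000), down 97.4700 (V=0.0000). Price 0.0000; hedge Δ=0.0000, bond B=0.0000.
  t=1,j=1: stock 151.2000 → up 211.6800 (V=54.9900), down 143.6400 (V=0.0000). Price 8.3863; hedge Δ=0.8082, bond B=-113.8137.
  t=0,j=0: stock 108.0000 → up 151.2000 (V=8.3863), down 102.6000 (V=0.0000). Price 1.2790; hedge Δ=0.1726, bond B=-17.3572.
Root portfolio cost Δ·108+B reproduces V0=1.2790.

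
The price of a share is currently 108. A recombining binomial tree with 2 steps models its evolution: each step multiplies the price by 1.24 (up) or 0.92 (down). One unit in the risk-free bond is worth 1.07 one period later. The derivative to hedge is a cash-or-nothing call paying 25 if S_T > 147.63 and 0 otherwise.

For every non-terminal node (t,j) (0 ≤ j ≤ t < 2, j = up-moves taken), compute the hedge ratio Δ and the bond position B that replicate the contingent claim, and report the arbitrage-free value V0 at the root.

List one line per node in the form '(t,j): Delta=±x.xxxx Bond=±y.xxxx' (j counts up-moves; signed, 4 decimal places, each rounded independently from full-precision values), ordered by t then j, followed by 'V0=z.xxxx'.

(0,0): Delta=0.3169 Bond=-29.4274
(1,0): Delta=0.0000 Bond=0.0000
(1,1): Delta=0.5834 Bond=-67.1729
V0=4.7979

Risk-neutral probability p* = (R−d)/(u−d) = (1.07−0.92)/(1.24−0.92) = 0.4688.
At expiry t=2: V(2,0)=0.0000, V(2,1)=0.0000, V(2,2)=25.0000
  t=1,j=0: stock 99.3600 → up 123.2064 (V=0.0000), down 91.4112 (V=0.0000). Price 0.0000; hedge Δ=0.0000, bond B=0.0000.
  t=1,j=1: stock 133.9200 → up 166.0608 (V=25.0000), down 123.2064 (V=0.0000). Price 10.9521; hedge Δ=0.5834, bond B=-67.1729.
  t=0,j=0: stock 108.0000 → up 133.9200 (V=10.9521), down 99.3600 (V=0.0000). Price 4.7979; hedge Δ=0.3169, bond B=-29.4274.
The time-0 hedge costs 4.7979, which is the no-arbitrage price.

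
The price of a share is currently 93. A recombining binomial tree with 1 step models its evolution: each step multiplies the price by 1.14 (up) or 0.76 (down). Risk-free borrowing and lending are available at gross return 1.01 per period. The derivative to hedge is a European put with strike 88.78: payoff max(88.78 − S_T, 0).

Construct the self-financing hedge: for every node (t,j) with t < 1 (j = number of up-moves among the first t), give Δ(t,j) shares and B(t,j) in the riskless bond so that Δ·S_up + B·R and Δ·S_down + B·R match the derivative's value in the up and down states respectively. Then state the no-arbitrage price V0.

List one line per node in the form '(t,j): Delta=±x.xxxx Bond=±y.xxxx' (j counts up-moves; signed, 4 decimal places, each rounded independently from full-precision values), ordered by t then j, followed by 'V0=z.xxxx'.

(0,0): Delta=-0.5122 Bond=53.7624
V0=6.1308

Risk-neutral probability p* = (R−d)/(u−d) = (1.01−0.76)/(1.14−0.76) = 0.6579.
Terminal payoffs: V(1,0)=18.1000, V(1,1)=0.0000
(0,0): S=93.0000. Δ = (V_up−V_dn)/(S_up−S_dn) = (0.0000−18.1000)/(106.0200−70.6800) = -0.5122. V = [p*·0.0000 + (1−p*)·18.1000]/1.01 = 6.1308. B = V − Δ·S = 53.7624.
The time-0 hedge costs 6.1308, which is the no-arbitrage price.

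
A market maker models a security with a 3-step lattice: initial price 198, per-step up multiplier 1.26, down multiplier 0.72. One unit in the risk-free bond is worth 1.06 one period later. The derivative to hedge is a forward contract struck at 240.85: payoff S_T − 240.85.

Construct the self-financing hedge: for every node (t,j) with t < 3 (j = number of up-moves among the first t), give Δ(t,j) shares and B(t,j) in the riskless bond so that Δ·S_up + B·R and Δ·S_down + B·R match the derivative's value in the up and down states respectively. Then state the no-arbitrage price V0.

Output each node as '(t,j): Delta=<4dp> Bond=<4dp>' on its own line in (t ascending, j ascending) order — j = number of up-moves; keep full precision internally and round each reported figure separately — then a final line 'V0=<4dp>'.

(0,0): Delta=1.0000 Bond=-202.2223
(1,0): Delta=1.0000 Bond=-214.3556
(1,1): Delta=1.0000 Bond=-214.3556
(2,0): Delta=1.0000 Bond=-227.2170
(2,1): Delta=1.0000 Bond=-227.2170
(2,2): Delta=1.0000 Bond=-227.2170
V0=-4.2223

Under the risk-neutral measure, an up-move has probability p* = (R−d)/(u−d) = 0.6296 and values discount at R = 1.06.
Terminal payoffs: V(3,0)=-166.9469, V(3,1)=-111.5196, V(3,2)=-14.5217, V(3,3)=155.2244
Node (2,0) S=102.6432: V=(p*·-111.5196+(1−p*)·-166.9469)/1.06=-124.5738; Δ=(-111.5196−-166.9469)/(129.3304−73.9031)=1.0000; B=V−Δ·S=-227.2170
Node (2,1) S=179.6256: V=(p*·-14.5217+(1−p*)·-111.5196)/1.06=-47.5914; Δ=(-14.5217−-111.5196)/(226.3283−129.3304)=1.0000; B=V−Δ·S=-227.2170
Node (2,2) S=314.3448: V=(p*·155.2244+(1−p*)·-14.5217)/1.06=87.1278; Δ=(155.2244−-14.5217)/(396.0744−226.3283)=1.0000; B=V−Δ·S=-227.2170
Node (1,0) S=142.5600: V=(p*·-47.5914+(1−p*)·-124.5738)/1.06=-71.7956; Δ=(-47.5914−-124.5738)/(179.6256−102.6432)=1.0000; B=V−Δ·S=-214.3556
Node (1,1) S=249.4800: V=(p*·87.1278+(1−p*)·-47.5914)/1.06=35.1244; Δ=(87.1278−-47.5914)/(314.3448−179.6256)=1.0000; B=V−Δ·S=-214.3556
Node (0,0) S=198.0000: V=(p*·35.1244+(1−p*)·-71.7956)/1.06=-4.2223; Δ=(35.1244−-71.7956)/(249.4800−142.5600)=1.0000; B=V−Δ·S=-202.2223
Self-financing check: at every node Δ·S+B equals the discounted successor values.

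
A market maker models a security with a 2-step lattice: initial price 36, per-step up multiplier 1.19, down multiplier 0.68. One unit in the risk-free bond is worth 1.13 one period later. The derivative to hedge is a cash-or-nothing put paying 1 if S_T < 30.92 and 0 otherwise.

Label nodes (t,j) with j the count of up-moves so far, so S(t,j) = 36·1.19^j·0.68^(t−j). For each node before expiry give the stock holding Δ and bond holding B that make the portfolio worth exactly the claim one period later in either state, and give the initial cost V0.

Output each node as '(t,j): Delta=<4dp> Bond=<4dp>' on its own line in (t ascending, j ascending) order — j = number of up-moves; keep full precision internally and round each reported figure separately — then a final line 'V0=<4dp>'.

(0,0): Delta=-0.0425 Bond=1.7045
(1,0): Delta=0.0000 Bond=0.8850
(1,1): Delta=-0.0458 Bond=2.0649
V0=0.1734

Risk-neutral probability p* = (R−d)/(u−d) = (1.13−0.68)/(1.19−0.68) = 0.8824.
At expiry t=2: V(2,0)=1.0000, V(2,1)=1.0000, V(2,2)=0.0000
Node (1,0) S=24.4800: V=(p*·1.0000+(1−p*)·1.0000)/1.13=0.8850; Δ=(1.0000−1.0000)/(29.1312−16.6464)=0.0000; B=V−Δ·S=0.8850
Node (1,1) S=42.8400: V=(p*·0.0000+(1−p*)·1.0000)/1.13=0.1041; Δ=(0.0000−1.0000)/(50.9796−29.1312)=-0.0458; B=V−Δ·S=2.0649
Node (0,0) S=36.0000: V=(p*·0.1041+(1−p*)·0.8850)/1.13=0.1734; Δ=(0.1041−0.8850)/(42.8400−24.4800)=-0.0425; B=V−Δ·S=1.7045
Each (Δ,B) replicates both successor values, so the strategy is self-financing and V0 is arbitrage-free.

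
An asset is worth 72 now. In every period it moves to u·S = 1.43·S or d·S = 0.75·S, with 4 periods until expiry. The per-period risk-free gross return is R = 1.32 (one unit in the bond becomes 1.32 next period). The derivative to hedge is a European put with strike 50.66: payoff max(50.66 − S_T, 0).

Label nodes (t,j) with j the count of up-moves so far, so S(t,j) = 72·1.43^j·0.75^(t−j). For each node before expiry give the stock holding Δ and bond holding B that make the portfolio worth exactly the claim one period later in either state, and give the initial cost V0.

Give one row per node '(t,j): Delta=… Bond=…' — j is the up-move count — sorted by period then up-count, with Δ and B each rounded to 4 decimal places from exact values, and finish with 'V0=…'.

(0,0): Delta=-0.0050 Bond=0.3999
(1,0): Delta=-0.0391 Bond=2.3676
(1,1): Delta=-0.0015 Bond=0.1728
(2,0): Delta=-0.2585 Bond=12.0114
(2,1): Delta=-0.0169 Bond=1.4103
(2,2): Delta=0.0000 Bond=0.0000
(3,0): Delta=-1.0000 Bond=38.3788
(3,1): Delta=-0.1834 Bond=11.5084
(3,2): Delta=0.0000 Bond=0.0000
(3,3): Delta=0.0000 Bond=0.0000
V0=0.0401

Under the risk-neutral measure, an up-move has probability p* = (R−d)/(u−d) = 0.8382 and values discount at R = 1.32.
Terminal payoffs: V(4,0)=27.8787, V(4,1)=7.2238, V(4,2)=0.0000, V(4,3)=0.0000, V(4,4)=0.0000
Node (3,0) S=30.3750: V=(p*·7.2238+(1−p*)·27.8787)/1.32=8.0038; Δ=(7.2238−27.8787)/(43.4363−22.7812)=-1.0000; B=V−Δ·S=38.3788
Node (3,1) S=57.9150: V=(p*·0.0000+(1−p*)·7.2238)/1.32=0.8853; Δ=(0.0000−7.2238)/(82.8184−43.4363)=-0.1834; B=V−Δ·S=11.5084
Node (3,2) S=110.4246: V=(p*·0.0000+(1−p*)·0.0000)/1.32=0.0000; Δ=(0.0000−0.0000)/(157.9072−82.8184)=0.0000; B=V−Δ·S=0.0000
Node (3,3) S=210.5429: V=(p*·0.0000+(1−p*)·0.0000)/1.32=0.0000; Δ=(0.0000−0.0000)/(301.0764−157.9072)=0.0000; B=V−Δ·S=0.0000
Node (2,0) S=40.5000: V=(p*·0.8853+(1−p*)·8.0038)/1.32=1.5430; Δ=(0.8853−8.0038)/(57.9150−30.3750)=-0.2585; B=V−Δ·S=12.0114
Node (2,1) S=77.2200: V=(p*·0.0000+(1−p*)·0.8853)/1.32=0.1085; Δ=(0.0000−0.8853)/(110.4246−57.9150)=-0.0169; B=V−Δ·S=1.4103
Node (2,2) S=147.2328: V=(p*·0.0000+(1−p*)·0.0000)/1.32=0.0000; Δ=(0.0000−0.0000)/(210.5429−110.4246)=0.0000; B=V−Δ·S=0.0000
Node (1,0) S=54.0000: V=(p*·0.1085+(1−p*)·1.5430)/1.32=0.2580; Δ=(0.1085−1.5430)/(77.2200−40.5000)=-0.0391; B=V−Δ·S=2.3676
Node (1,1) S=102.9600: V=(p*·0.0000+(1−p*)·0.1085)/1.32=0.0133; Δ=(0.0000−0.1085)/(147.2328−77.2200)=-0.0015; B=V−Δ·S=0.1728
Node (0,0) S=72.0000: V=(p*·0.0133+(1−p*)·0.2580)/1.32=0.0401; Δ=(0.0133−0.2580)/(102.9600−54.0000)=-0.0050; B=V−Δ·S=0.3999
Self-financing check: at every node Δ·S+B equals the discounted successor values.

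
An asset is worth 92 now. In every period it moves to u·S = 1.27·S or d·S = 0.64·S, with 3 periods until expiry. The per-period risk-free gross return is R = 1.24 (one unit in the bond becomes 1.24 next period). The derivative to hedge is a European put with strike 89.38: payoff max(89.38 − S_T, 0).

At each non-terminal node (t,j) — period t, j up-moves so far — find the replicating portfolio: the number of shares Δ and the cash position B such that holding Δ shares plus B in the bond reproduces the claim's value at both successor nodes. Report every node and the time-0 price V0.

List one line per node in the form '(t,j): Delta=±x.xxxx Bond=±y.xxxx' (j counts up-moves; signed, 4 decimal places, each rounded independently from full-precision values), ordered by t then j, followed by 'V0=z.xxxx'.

Risk-neutral probability p* = (R−d)/(u−d) = (1.24−0.64)/(1.27−0.64) = 0.9524.
At expiry t=3: V(3,0)=65.2628, V(3,1)=41.5223, V(3,2)=0.0000, V(3,3)=0.0000
  t=2,j=0: stock 37.6832 → up 47.8577 (V=41.5223), down 24.1172 (V=65.2628). Price 34.3974; hedge Δ=-1.0000, bond B=72.0806.
  t=2,j=1: stock 74.7776 → up 94.9676 (V=0.0000), down 47.8577 (V=41.5223). Price 1.5946; hedge Δ=-0.8814, bond B=67.5030.
  t=2,j=2: stock 148.3868 → up 188.4512 (V=0.0000), down 94.9676 (V=0.0000). Price 0.0000; hedge Δ=0.0000, bond B=0.0000.
  t=1,j=0: stock 58.8800 → up 74.7776 (V=1.5946), down 37.6832 (V=34.3974). Price 2.5456; hedge Δ=-0.8843, bond B=54.6137.
  t=1,j=1: stock 116.8400 → up 148.3868 (V=0.0000), down 74.7776 (V=1.5946). Price 0.0612; hedge Δ=-0.0217, bond B=2.5923.
  t=0,j=0: stock 92.0000 → up 116.8400 (V=0.0612), down 58.8800 (V=2.5456). Price 0.1448; hedge Δ=-0.0429, bond B=4.0883.
Root portfolio cost Δ·92+B reproduces V0=0.1448.

(0,0): Delta=-0.0429 Bond=4.0883
(1,0): Delta=-0.8843 Bond=54.6137
(1,1): Delta=-0.0217 Bond=2.5923
(2,0): Delta=-1.0000 Bond=72.0806
(2,1): Delta=-0.8814 Bond=67.5030
(2,2): Delta=0.0000 Bond=0.0000
V0=0.1448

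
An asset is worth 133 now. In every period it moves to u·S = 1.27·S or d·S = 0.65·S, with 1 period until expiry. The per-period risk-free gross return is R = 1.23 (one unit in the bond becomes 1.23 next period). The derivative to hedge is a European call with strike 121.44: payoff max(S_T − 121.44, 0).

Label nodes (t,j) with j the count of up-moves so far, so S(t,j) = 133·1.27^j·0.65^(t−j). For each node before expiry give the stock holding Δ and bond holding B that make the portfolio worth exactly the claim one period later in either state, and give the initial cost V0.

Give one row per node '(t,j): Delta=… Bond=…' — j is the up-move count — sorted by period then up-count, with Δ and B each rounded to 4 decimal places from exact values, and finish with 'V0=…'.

(0,0): Delta=0.5757 Bond=-40.4609
V0=36.1036

Under the risk-neutral measure, an up-move has probability p* = (R−d)/(u−d) = 0.9355 and values discount at R = 1.23.
At expiry t=1: V(1,0)=0.0000, V(1,1)=47.4700
Node (0,0) S=133.0000: V=(p*·47.4700+(1−p*)·0.0000)/1.23=36.1036; Δ=(47.4700−0.0000)/(168.9100−86.4500)=0.5757; B=V−Δ·S=-40.4609
Check: Δ(0,0)·S0 + B(0,0) = 36.1036 = V0.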